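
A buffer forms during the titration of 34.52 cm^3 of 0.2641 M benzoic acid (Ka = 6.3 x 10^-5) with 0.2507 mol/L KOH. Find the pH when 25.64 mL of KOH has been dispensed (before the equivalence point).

Initial n(C6H5COOH) = 0.2641 x 0.03452 = 0.009117 mol.
n(KOH) added = 0.2507 x 0.02564 = 0.006428 mol, converting that many moles of C6H5COOH to C6H5COO-.
Remaining n(C6H5COOH) = 0.002689 mol; n(C6H5COO-) = 0.006428 mol.
By Henderson-Hasselbalch, pH = pKa + log([A^-]/[HA]) = 4.20 + log(0.006428/0.002689) = 4.20 + (+0.38) = 4.58.

4.58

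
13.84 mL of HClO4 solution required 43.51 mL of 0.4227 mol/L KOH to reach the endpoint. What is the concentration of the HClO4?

1.33 M

n(KOH) delivered = 0.4227 x 0.04351 = 0.01839 mol.
For a 1:1 reaction, n(HClO4) = 0.01839 mol.
[HClO4] = 0.01839 mol / 0.01384 L = 1.33 M.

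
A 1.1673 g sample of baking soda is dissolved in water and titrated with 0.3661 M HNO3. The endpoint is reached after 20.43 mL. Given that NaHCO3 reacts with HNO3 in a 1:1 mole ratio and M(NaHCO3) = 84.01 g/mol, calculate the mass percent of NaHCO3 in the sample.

53.8%

n(HNO3) = 0.3661 x 0.02043 = 0.007479 mol.
n(NaHCO3) = 0.007479 / 1 = 0.007479 mol.
mass of NaHCO3 = 0.007479 x 84.01 = 0.6283 g.
% purity = 0.6283 / 1.1673 x 100 = 53.8%.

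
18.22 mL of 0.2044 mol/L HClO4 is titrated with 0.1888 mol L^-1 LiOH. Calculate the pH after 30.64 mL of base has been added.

12.63

n(acid) = 0.2044 x 0.01822 = 0.003724 mol; n(LiOH) added = 0.1888 x 0.03064 = 0.005785 mol.
Base is in excess by 0.005785 - 0.003724 = 0.002061 mol in a total volume of 0.04886 L.
[OH^-] = 0.002061/0.04886 = 0.04217 M, so pOH = 1.37 and pH = 14.00 - 1.37 = 12.63.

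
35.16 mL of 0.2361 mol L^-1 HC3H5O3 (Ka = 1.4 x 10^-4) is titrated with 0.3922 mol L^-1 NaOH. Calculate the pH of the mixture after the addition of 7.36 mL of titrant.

3.58

Initial n(HC3H5O3) = 0.2361 x 0.03516 = 0.008301 mol.
n(NaOH) added = 0.3922 x 0.007360 = 0.002887 mol, converting that many moles of HC3H5O3 to C3H5O3-.
Remaining n(HC3H5O3) = 0.005415 mol; n(C3H5O3-) = 0.002887 mol.
By Henderson-Hasselbalch, pH = pKa + log([A^-]/[HA]) = 3.85 + log(0.002887/0.005415) = 3.85 + (-0.27) = 3.58.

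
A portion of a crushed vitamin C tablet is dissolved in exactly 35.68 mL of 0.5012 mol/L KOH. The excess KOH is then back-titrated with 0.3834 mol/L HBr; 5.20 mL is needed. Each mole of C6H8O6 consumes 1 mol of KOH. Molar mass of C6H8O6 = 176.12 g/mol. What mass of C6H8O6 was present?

Total n(KOH) added = 0.5012 x 0.03568 = 0.01788 mol.
n(HBr) used = 0.3834 x 0.005200 = 0.001994 mol, which equals the excess n(KOH).
So n(KOH) consumed by the sample = 0.01788 - 0.001994 = 0.01589 mol.
n(C6H8O6) = 0.01589 / 1 = 0.01589 mol.
mass = 0.01589 mol x 176.12 g/mol = 2.80 g.

2.80 g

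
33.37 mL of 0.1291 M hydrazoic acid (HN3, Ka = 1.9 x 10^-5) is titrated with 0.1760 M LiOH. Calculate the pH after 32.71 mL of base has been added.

n(acid) = 0.1291 x 0.03337 = 0.004308 mol; n(LiOH) added = 0.1760 x 0.03271 = 0.005757 mol.
Base is in excess by 0.005757 - 0.004308 = 0.001449 mol in a total volume of 0.06608 L.
[OH^-] = 0.001449/0.06608 = 0.02193 M, so pOH = 1.66 and pH = 14.00 - 1.66 = 12.34.

12.34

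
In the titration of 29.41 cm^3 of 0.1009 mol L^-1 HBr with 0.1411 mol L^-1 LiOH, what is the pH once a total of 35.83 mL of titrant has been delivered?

n(acid) = 0.1009 x 0.02941 = 0.002967 mol; n(LiOH) added = 0.1411 x 0.03583 = 0.005056 mol.
Base is in excess by 0.005056 - 0.002967 = 0.002088 mol in a total volume of 0.06524 L.
[OH^-] = 0.002088/0.06524 = 0.03201 M, so pOH = 1.49 and pH = 14.00 - 1.49 = 12.51.

12.51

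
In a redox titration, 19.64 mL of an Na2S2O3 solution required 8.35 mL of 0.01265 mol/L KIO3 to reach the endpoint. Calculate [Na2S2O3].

0.0323 M

n(KIO3) = 0.01265 x 0.008350 = 0.0001056 mol.
From the balanced equation, 1 mol KIO3 reacts with 6 mol Na2S2O3, so n(Na2S2O3) = 0.0001056 x 6/1 = 0.0006338 mol.
[Na2S2O3] = 0.0006338 / 0.01964 L = 0.0323 M.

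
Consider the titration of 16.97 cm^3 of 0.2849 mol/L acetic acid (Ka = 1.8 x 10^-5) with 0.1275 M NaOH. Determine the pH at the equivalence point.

8.84

n(CH3COOH) = 0.2849 x 0.01697 = 0.004835 mol; V(NaOH) at equivalence = 0.004835/0.1275 = 0.03792 L.
At equivalence all the acid is converted to CH3COO-; total volume = 0.01697 + 0.03792 = 0.05489 L, so [CH3COO-] = 0.004835/0.05489 = 0.08808 M.
Kb = Kw/Ka = 1.0e-14 / 1.8 x 10^-5 = 5.56e-10.
[OH^-] = sqrt(Kb x [CH3COO-]) = sqrt(5.56e-10 x 0.08808) = 7.00e-6 M.
pOH = 5.16, so pH = 14.00 - 5.16 = 8.84.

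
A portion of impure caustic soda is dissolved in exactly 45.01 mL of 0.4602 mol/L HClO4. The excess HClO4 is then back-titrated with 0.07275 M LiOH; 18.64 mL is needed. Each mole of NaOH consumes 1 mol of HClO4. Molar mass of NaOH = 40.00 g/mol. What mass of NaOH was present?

0.774 g

Total n(HClO4) added = 0.4602 x 0.04501 = 0.02071 mol.
n(LiOH) used = 0.07275 x 0.01864 = 0.001356 mol, which equals the excess n(HClO4).
So n(HClO4) consumed by the sample = 0.02071 - 0.001356 = 0.01936 mol.
n(NaOH) = 0.01936 / 1 = 0.01936 mol.
mass = 0.01936 mol x 40.00 g/mol = 0.774 g.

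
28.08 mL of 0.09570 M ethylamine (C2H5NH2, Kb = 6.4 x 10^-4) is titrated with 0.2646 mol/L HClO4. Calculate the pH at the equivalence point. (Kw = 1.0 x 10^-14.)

5.98

n(C2H5NH2) = 0.09570 x 0.02808 = 0.002687 mol; V(HClO4) at equivalence = 0.002687/0.2646 = 0.01016 L.
At equivalence the base is fully converted to C2H5NH3+; total volume = 0.03824 L, so [C2H5NH3+] = 0.002687/0.03824 = 0.07028 M.
Ka(C2H5NH3+) = Kw/Kb = 1.0e-14 / 6.4 x 10^-4 = 1.56e-11.
[H^+] = sqrt(Ka x [C2H5NH3+]) = sqrt(1.56e-11 x 0.07028) = 1.05e-6 M.
pH = -log(1.05e-6) = 5.98.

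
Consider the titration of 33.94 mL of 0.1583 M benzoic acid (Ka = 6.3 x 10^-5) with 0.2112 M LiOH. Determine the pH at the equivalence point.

8.58

n(C6H5COOH) = 0.1583 x 0.03394 = 0.005373 mol; V(LiOH) at equivalence = 0.005373/0.2112 = 0.02544 L.
At equivalence all the acid is converted to C6H5COO-; total volume = 0.03394 + 0.02544 = 0.05938 L, so [C6H5COO-] = 0.005373/0.05938 = 0.09048 M.
Kb = Kw/Ka = 1.0e-14 / 6.3 x 10^-5 = 1.59e-10.
[OH^-] = sqrt(Kb x [C6H5COO-]) = sqrt(1.59e-10 x 0.09048) = 3.79e-6 M.
pOH = 5.42, so pH = 14.00 - 5.42 = 8.58.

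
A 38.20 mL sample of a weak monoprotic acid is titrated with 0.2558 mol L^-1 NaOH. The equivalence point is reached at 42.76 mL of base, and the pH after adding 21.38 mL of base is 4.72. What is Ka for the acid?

1.9 x 10^-5

21.38 mL is half of the equivalence volume, so this is the half-equivalence point where [HA] = [A^-].
At half-equivalence pH = pKa, so pKa = 4.72.
Ka = 10^(-4.72) = 1.9 x 10^-5.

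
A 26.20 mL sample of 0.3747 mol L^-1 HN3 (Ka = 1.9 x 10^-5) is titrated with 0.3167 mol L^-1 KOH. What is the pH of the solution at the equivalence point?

n(HN3) = 0.3747 x 0.02620 = 0.009817 mol; V(KOH) at equivalence = 0.009817/0.3167 = 0.03100 L.
At equivalence all the acid is converted to N3-; total volume = 0.02620 + 0.03100 = 0.05720 L, so [N3-] = 0.009817/0.05720 = 0.1716 M.
Kb = Kw/Ka = 1.0e-14 / 1.9 x 10^-5 = 5.26e-10.
[OH^-] = sqrt(Kb x [N3-]) = sqrt(5.26e-10 x 0.1716) = 9.50e-6 M.
pOH = 5.02, so pH = 14.00 - 5.02 = 8.98.

8.98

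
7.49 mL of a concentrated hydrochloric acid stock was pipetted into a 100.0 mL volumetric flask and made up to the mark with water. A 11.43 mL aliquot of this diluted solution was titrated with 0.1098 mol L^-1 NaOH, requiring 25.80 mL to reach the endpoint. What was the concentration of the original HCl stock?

n(NaOH) = 0.1098 x 0.02580 = 0.002833 mol.
n(HCl) in the aliquot = 0.002833 mol.
[diluted HCl] = 0.002833 / 0.01143 = 0.2478 M.
Dilution factor = 100.0/7.490 = 13.35, so [stock] = 0.2478 x 13.35 = 3.31 M.

3.31 M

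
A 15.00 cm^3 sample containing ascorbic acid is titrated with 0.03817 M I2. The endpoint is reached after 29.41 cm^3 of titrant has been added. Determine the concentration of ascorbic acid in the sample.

n(I2) = 0.03817 x 0.02941 = 0.001123 mol.
From the balanced equation, 1 mol I2 reacts with 1 mol ascorbic acid, so n(ascorbic acid) = 0.001123 x 1/1 = 0.001123 mol.
[ascorbic acid] = 0.001123 / 0.01500 L = 0.0748 M.

0.0748 M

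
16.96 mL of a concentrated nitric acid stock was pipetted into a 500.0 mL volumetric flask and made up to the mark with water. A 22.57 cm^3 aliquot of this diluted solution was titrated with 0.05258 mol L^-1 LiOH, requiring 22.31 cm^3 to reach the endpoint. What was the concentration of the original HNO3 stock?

1.53 M

n(LiOH) = 0.05258 x 0.02231 = 0.001173 mol.
n(HNO3) in the aliquot = 0.001173 mol.
[diluted HNO3] = 0.001173 / 0.02257 = 0.05197 M.
Dilution factor = 500.0/16.96 = 29.48, so [stock] = 0.05197 x 29.48 = 1.53 M.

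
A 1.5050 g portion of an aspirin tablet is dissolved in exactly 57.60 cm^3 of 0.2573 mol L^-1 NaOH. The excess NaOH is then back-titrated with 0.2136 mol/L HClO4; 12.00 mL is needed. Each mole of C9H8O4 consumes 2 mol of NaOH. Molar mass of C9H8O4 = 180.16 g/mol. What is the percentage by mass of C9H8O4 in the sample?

Total n(NaOH) added = 0.2573 x 0.05760 = 0.01482 mol.
n(HClO4) used = 0.2136 x 0.01200 = 0.002563 mol, which equals the excess n(NaOH).
So n(NaOH) consumed by the sample = 0.01482 - 0.002563 = 0.01226 mol.
n(C9H8O4) = 0.01226 / 2 = 0.006129 mol.
mass C9H8O4 = 0.006129 x 180.16 = 1.104 g, so %C9H8O4 = 1.104/1.5050 x 100 = 73.4%.

73.4%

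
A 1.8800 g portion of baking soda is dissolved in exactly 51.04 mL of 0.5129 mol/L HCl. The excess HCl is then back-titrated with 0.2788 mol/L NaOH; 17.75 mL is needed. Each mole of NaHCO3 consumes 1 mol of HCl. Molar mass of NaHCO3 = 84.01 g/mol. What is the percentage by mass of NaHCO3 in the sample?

Total n(HCl) added = 0.5129 x 0.05104 = 0.02618 mol.
n(NaOH) used = 0.2788 x 0.01775 = 0.004949 mol, which equals the excess n(HCl).
So n(HCl) consumed by the sample = 0.02618 - 0.004949 = 0.02123 mol.
n(NaHCO3) = 0.02123 / 1 = 0.02123 mol.
mass NaHCO3 = 0.02123 x 84.01 = 1.784 g, so %NaHCO3 = 1.784/1.8800 x 100 = 94.9%.

94.9%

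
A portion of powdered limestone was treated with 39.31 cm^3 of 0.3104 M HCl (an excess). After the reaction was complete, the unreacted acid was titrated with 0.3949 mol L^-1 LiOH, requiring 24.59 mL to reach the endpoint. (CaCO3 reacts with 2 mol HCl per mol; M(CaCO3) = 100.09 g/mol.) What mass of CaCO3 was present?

0.125 g

Total n(HCl) added = 0.3104 x 0.03931 = 0.01220 mol.
n(LiOH) used = 0.3949 x 0.02459 = 0.009711 mol, which equals the excess n(HCl).
So n(HCl) consumed by the sample = 0.01220 - 0.009711 = 0.002491 mol.
n(CaCO3) = 0.002491 / 2 = 0.001246 mol.
mass = 0.001246 mol x 100.09 g/mol = 0.125 g.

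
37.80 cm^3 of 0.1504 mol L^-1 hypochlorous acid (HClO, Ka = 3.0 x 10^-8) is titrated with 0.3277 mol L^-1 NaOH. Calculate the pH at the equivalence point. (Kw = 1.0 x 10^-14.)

n(HClO) = 0.1504 x 0.03780 = 0.005685 mol; V(NaOH) at equivalence = 0.005685/0.3277 = 0.01735 L.
At equivalence all the acid is converted to ClO-; total volume = 0.03780 + 0.01735 = 0.05515 L, so [ClO-] = 0.005685/0.05515 = 0.1031 M.
Kb = Kw/Ka = 1.0e-14 / 3.0 x 10^-8 = 3.33e-7.
[OH^-] = sqrt(Kb x [ClO-]) = sqrt(3.33e-7 x 0.1031) = 0.000185 M.
pOH = 3.73, so pH = 14.00 - 3.73 = 10.27.

10.27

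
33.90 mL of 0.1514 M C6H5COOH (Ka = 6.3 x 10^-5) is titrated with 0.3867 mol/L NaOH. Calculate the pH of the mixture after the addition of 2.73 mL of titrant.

3.61

Initial n(C6H5COOH) = 0.1514 x 0.03390 = 0.005132 mol.
n(NaOH) added = 0.3867 x 0.002730 = 0.001056 mol, converting that many moles of C6H5COOH to C6H5COO-.
Remaining n(C6H5COOH) = 0.004077 mol; n(C6H5COO-) = 0.001056 mol.
By Henderson-Hasselbalch, pH = pKa + log([A^-]/[HA]) = 4.20 + log(0.001056/0.004077) = 4.20 + (-0.59) = 3.61.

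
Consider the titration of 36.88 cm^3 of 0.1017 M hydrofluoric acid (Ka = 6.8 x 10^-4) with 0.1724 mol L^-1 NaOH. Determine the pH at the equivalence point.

n(HF) = 0.1017 x 0.03688 = 0.003751 mol; V(NaOH) at equivalence = 0.003751/0.1724 = 0.02176 L.
At equivalence all the acid is converted to F-; total volume = 0.03688 + 0.02176 = 0.05864 L, so [F-] = 0.003751/0.05864 = 0.06397 M.
Kb = Kw/Ka = 1.0e-14 / 6.8 x 10^-4 = 1.47e-11.
[OH^-] = sqrt(Kb x [F-]) = sqrt(1.47e-11 x 0.06397) = 9.70e-7 M.
pOH = 6.01, so pH = 14.00 - 6.01 = 7.99.

7.99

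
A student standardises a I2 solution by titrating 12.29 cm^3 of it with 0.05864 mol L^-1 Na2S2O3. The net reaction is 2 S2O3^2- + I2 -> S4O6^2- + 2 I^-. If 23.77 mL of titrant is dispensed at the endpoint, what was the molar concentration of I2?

0.0567 M

n(Na2S2O3) = 0.05864 x 0.02377 = 0.001394 mol.
From the balanced equation, 2 mol Na2S2O3 reacts with 1 mol I2, so n(I2) = 0.001394 x 1/2 = 0.0006969 mol.
[I2] = 0.0006969 / 0.01229 L = 0.0567 M.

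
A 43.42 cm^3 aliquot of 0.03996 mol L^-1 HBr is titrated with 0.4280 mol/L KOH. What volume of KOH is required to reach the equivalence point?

4.05 mL

n(HBr) = 0.03996 mol/L x 0.04342 L = 0.001735 mol.
At equivalence n(KOH) = n(HBr) = 0.001735 mol.
V(KOH) = 0.001735 / 0.4280 = 0.004054 L = 4.05 mL.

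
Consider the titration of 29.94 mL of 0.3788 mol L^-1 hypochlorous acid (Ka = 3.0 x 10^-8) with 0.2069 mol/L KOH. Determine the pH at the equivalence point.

10.32

n(HClO) = 0.3788 x 0.02994 = 0.01134 mol; V(KOH) at equivalence = 0.01134/0.2069 = 0.05482 L.
At equivalence all the acid is converted to ClO-; total volume = 0.02994 + 0.05482 = 0.08476 L, so [ClO-] = 0.01134/0.08476 = 0.1338 M.
Kb = Kw/Ka = 1.0e-14 / 3.0 x 10^-8 = 3.33e-7.
[OH^-] = sqrt(Kb x [ClO-]) = sqrt(3.33e-7 x 0.1338) = 0.000211 M.
pOH = 3.68, so pH = 14.00 - 3.68 = 10.32.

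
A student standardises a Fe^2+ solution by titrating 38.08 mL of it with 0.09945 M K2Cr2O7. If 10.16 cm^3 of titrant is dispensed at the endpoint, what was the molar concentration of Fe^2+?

0.159 M

n(K2Cr2O7) = 0.09945 x 0.01016 = 0.001010 mol.
From the balanced equation, 1 mol K2Cr2O7 reacts with 6 mol Fe^2+, so n(Fe^2+) = 0.001010 x 6/1 = 0.006062 mol.
[Fe^2+] = 0.006062 / 0.03808 L = 0.159 M.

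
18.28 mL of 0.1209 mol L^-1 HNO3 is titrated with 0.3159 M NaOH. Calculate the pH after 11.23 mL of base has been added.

n(acid) = 0.1209 x 0.01828 = 0.002210 mol; n(NaOH) added = 0.3159 x 0.01123 = 0.003548 mol.
Base is in excess by 0.003548 - 0.002210 = 0.001338 mol in a total volume of 0.02951 L.
[OH^-] = 0.001338/0.02951 = 0.04532 M, so pOH = 1.34 and pH = 14.00 - 1.34 = 12.66.

12.66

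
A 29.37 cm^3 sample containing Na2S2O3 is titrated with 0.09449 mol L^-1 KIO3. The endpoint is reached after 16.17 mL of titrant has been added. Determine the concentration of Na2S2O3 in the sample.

0.312 M

n(KIO3) = 0.09449 x 0.01617 = 0.001528 mol.
From the balanced equation, 1 mol KIO3 reacts with 6 mol Na2S2O3, so n(Na2S2O3) = 0.001528 x 6/1 = 0.009167 mol.
[Na2S2O3] = 0.009167 / 0.02937 L = 0.312 M.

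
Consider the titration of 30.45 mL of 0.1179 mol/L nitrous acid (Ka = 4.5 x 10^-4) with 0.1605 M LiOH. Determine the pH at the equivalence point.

n(HNO2) = 0.1179 x 0.03045 = 0.003590 mol; V(LiOH) at equivalence = 0.003590/0.1605 = 0.02237 L.
At equivalence all the acid is converted to NO2-; total volume = 0.03045 + 0.02237 = 0.05282 L, so [NO2-] = 0.003590/0.05282 = 0.06797 M.
Kb = Kw/Ka = 1.0e-14 / 4.5 x 10^-4 = 2.22e-11.
[OH^-] = sqrt(Kb x [NO2-]) = sqrt(2.22e-11 x 0.06797) = 1.23e-6 M.
pOH = 5.91, so pH = 14.00 - 5.91 = 8.09.

8.09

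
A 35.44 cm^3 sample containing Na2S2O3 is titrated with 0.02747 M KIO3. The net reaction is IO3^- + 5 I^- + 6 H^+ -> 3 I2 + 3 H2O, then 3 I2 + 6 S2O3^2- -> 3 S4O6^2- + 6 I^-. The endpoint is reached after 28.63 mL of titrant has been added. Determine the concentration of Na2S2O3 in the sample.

n(KIO3) = 0.02747 x 0.02863 = 0.0007865 mol.
From the balanced equation, 1 mol KIO3 reacts with 6 mol Na2S2O3, so n(Na2S2O3) = 0.0007865 x 6/1 = 0.004719 mol.
[Na2S2O3] = 0.004719 / 0.03544 L = 0.133 M.

0.133 M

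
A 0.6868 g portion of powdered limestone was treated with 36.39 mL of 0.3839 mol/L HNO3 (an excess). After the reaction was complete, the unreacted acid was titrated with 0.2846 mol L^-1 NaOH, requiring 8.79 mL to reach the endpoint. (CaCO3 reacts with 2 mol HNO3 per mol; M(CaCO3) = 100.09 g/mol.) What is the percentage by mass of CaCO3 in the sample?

Total n(HNO3) added = 0.3839 x 0.03639 = 0.01397 mol.
n(NaOH) used = 0.2846 x 0.008790 = 0.002502 mol, which equals the excess n(HNO3).
So n(HNO3) consumed by the sample = 0.01397 - 0.002502 = 0.01147 mol.
n(CaCO3) = 0.01147 / 2 = 0.005734 mol.
mass CaCO3 = 0.005734 x 100.09 = 0.5739 g, so %CaCO3 = 0.5739/0.6868 x 100 = 83.6%.

83.6%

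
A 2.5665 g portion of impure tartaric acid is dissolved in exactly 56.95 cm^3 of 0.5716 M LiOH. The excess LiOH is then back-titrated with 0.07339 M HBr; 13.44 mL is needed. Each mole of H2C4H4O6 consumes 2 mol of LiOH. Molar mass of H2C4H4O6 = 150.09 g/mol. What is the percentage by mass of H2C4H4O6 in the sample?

Total n(LiOH) added = 0.5716 x 0.05695 = 0.03255 mol.
n(HBr) used = 0.07339 x 0.01344 = 0.0009864 mol, which equals the excess n(LiOH).
So n(LiOH) consumed by the sample = 0.03255 - 0.0009864 = 0.03157 mol.
n(H2C4H4O6) = 0.03157 / 2 = 0.01578 mol.
mass H2C4H4O6 = 0.01578 x 150.09 = 2.369 g, so %H2C4H4O6 = 2.369/2.5665 x 100 = 92.3%.

92.3%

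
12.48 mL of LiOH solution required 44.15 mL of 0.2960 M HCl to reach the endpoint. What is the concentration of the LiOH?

n(HCl) delivered = 0.2960 x 0.04415 = 0.01307 mol.
For a 1:1 reaction, n(LiOH) = 0.01307 mol.
[LiOH] = 0.01307 mol / 0.01248 L = 1.05 M.

1.05 M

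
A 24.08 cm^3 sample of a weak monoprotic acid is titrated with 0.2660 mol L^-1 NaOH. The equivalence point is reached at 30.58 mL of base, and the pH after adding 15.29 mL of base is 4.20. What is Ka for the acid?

15.29 mL is half of the equivalence volume, so this is the half-equivalence point where [HA] = [A^-].
At half-equivalence pH = pKa, so pKa = 4.20.
Ka = 10^(-4.20) = 6.3 x 10^-5.

6.3 x 10^-5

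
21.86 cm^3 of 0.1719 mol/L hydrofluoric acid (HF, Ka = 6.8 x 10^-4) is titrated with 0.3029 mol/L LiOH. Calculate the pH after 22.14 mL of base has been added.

n(acid) = 0.1719 x 0.02186 = 0.003758 mol; n(LiOH) added = 0.3029 x 0.02214 = 0.006706 mol.
Base is in excess by 0.006706 - 0.003758 = 0.002948 mol in a total volume of 0.04400 L.
[OH^-] = 0.002948/0.04400 = 0.06701 M, so pOH = 1.17 and pH = 14.00 - 1.17 = 12.83.

12.83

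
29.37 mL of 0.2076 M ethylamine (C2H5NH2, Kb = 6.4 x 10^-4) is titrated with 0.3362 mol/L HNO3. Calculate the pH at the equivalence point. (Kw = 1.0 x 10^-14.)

5.85

n(C2H5NH2) = 0.2076 x 0.02937 = 0.006097 mol; V(HNO3) at equivalence = 0.006097/0.3362 = 0.01814 L.
At equivalence the base is fully converted to C2H5NH3+; total volume = 0.04751 L, so [C2H5NH3+] = 0.006097/0.04751 = 0.1283 M.
Ka(C2H5NH3+) = Kw/Kb = 1.0e-14 / 6.4 x 10^-4 = 1.56e-11.
[H^+] = sqrt(Ka x [C2H5NH3+]) = sqrt(1.56e-11 x 0.1283) = 1.42e-6 M.
pH = -log(1.42e-6) = 5.85.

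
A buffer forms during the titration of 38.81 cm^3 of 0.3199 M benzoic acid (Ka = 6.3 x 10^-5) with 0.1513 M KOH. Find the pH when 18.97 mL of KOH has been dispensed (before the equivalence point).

Initial n(C6H5COOH) = 0.3199 x 0.03881 = 0.01242 mol.
n(KOH) added = 0.1513 x 0.01897 = 0.002870 mol, converting that many moles of C6H5COOH to C6H5COO-.
Remaining n(C6H5COOH) = 0.009545 mol; n(C6H5COO-) = 0.002870 mol.
By Henderson-Hasselbalch, pH = pKa + log([A^-]/[HA]) = 4.20 + log(0.002870/0.009545) = 4.20 + (-0.52) = 3.68.

3.68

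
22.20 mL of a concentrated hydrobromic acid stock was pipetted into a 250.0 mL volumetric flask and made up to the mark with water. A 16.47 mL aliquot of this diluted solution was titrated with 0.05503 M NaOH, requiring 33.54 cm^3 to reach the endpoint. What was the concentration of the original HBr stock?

1.26 M

n(NaOH) = 0.05503 x 0.03354 = 0.001846 mol.
n(HBr) in the aliquot = 0.001846 mol.
[diluted HBr] = 0.001846 / 0.01647 = 0.1121 M.
Dilution factor = 250.0/22.20 = 11.26, so [stock] = 0.1121 x 11.26 = 1.26 M.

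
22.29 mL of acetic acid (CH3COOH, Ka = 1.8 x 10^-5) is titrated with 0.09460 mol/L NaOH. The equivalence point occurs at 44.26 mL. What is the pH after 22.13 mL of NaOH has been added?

4.74

22.13 mL is exactly half the equivalence volume (44.26/2), i.e. the half-equivalence point.
There, n(HA) = n(A^-), so pH = pKa = -log(1.8 x 10^-5) = 4.74.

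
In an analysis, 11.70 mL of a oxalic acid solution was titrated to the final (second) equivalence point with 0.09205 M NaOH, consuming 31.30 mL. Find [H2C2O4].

n(NaOH) = 0.09205 x 0.03130 = 0.002881 mol.
At the final (second) equivalence point, 2 mol OH^- react per mol H2C2O4, so n(H2C2O4) = 0.002881 / 2 = 0.001441 mol.
[H2C2O4] = 0.001441 / 0.01170 L = 0.123 M.

0.123 M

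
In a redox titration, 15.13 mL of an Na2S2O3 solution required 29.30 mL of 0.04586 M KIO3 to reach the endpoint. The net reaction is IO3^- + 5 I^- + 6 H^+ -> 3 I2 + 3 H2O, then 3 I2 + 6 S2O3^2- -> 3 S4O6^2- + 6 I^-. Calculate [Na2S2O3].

n(KIO3) = 0.04586 x 0.02930 = 0.001344 mol.
From the balanced equation, 1 mol KIO3 reacts with 6 mol Na2S2O3, so n(Na2S2O3) = 0.001344 x 6/1 = 0.008062 mol.
[Na2S2O3] = 0.008062 / 0.01513 L = 0.533 M.

0.533 M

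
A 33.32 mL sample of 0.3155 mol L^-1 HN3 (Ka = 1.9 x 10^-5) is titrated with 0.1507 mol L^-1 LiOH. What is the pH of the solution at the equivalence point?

n(HN3) = 0.3155 x 0.03332 = 0.01051 mol; V(LiOH) at equivalence = 0.01051/0.1507 = 0.06976 L.
At equivalence all the acid is converted to N3-; total volume = 0.03332 + 0.06976 = 0.1031 L, so [N3-] = 0.01051/0.1031 = 0.1020 M.
Kb = Kw/Ka = 1.0e-14 / 1.9 x 10^-5 = 5.26e-10.
[OH^-] = sqrt(Kb x [N3-]) = sqrt(5.26e-10 x 0.1020) = 7.33e-6 M.
pOH = 5.14, so pH = 14.00 - 5.14 = 8.86.

8.86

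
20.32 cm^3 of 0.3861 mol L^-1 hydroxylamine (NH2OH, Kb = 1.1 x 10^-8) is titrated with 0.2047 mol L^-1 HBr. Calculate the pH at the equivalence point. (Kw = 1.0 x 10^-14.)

n(NH2OH) = 0.3861 x 0.02032 = 0.007846 mol; V(HBr) at equivalence = 0.007846/0.2047 = 0.03833 L.
At equivalence the base is fully converted to NH3OH+; total volume = 0.05865 L, so [NH3OH+] = 0.007846/0.05865 = 0.1338 M.
Ka(NH3OH+) = Kw/Kb = 1.0e-14 / 1.1 x 10^-8 = 9.09e-7.
[H^+] = sqrt(Ka x [NH3OH+]) = sqrt(9.09e-7 x 0.1338) = 0.000349 M.
pH = -log(0.000349) = 3.46.

3.46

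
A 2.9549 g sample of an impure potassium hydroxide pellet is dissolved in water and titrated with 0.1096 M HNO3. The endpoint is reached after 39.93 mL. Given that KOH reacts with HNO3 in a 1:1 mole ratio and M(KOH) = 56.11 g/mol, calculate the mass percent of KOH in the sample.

8.31%

n(HNO3) = 0.1096 x 0.03993 = 0.004376 mol.
n(KOH) = 0.004376 / 1 = 0.004376 mol.
mass of KOH = 0.004376 x 56.11 = 0.2456 g.
% purity = 0.2456 / 2.9549 x 100 = 8.31%.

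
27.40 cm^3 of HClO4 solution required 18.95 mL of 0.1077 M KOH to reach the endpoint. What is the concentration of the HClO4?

0.0745 M

n(KOH) delivered = 0.1077 x 0.01895 = 0.002041 mol.
For a 1:1 reaction, n(HClO4) = 0.002041 mol.
[HClO4] = 0.002041 mol / 0.02740 L = 0.0745 M.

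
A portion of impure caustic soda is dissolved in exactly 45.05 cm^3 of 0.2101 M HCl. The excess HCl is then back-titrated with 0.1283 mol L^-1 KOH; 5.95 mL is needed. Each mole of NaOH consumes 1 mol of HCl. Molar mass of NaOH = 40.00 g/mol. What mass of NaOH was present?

0.348 g

Total n(HCl) added = 0.2101 x 0.04505 = 0.009465 mol.
n(KOH) used = 0.1283 x 0.005950 = 0.0007634 mol, which equals the excess n(HCl).
So n(HCl) consumed by the sample = 0.009465 - 0.0007634 = 0.008702 mol.
n(NaOH) = 0.008702 / 1 = 0.008702 mol.
mass = 0.008702 mol x 40.00 g/mol = 0.348 g.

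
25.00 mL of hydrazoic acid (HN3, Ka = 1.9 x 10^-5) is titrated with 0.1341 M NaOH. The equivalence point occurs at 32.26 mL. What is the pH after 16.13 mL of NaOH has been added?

4.72

16.13 mL is exactly half the equivalence volume (32.26/2), i.e. the half-equivalence point.
There, n(HA) = n(A^-), so pH = pKa = -log(1.9 x 10^-5) = 4.72.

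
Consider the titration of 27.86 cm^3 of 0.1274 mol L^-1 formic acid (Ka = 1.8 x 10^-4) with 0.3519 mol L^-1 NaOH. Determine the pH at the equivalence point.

n(HCOOH) = 0.1274 x 0.02786 = 0.003549 mol; V(NaOH) at equivalence = 0.003549/0.3519 = 0.01009 L.
At equivalence all the acid is converted to HCOO-; total volume = 0.02786 + 0.01009 = 0.03795 L, so [HCOO-] = 0.003549/0.03795 = 0.09354 M.
Kb = Kw/Ka = 1.0e-14 / 1.8 x 10^-4 = 5.56e-11.
[OH^-] = sqrt(Kb x [HCOO-]) = sqrt(5.56e-11 x 0.09354) = 2.28e-6 M.
pOH = 5.64, so pH = 14.00 - 5.64 = 8.36.

8.36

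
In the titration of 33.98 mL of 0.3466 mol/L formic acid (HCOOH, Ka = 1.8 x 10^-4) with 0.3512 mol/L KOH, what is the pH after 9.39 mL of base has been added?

Initial n(HCOOH) = 0.3466 x 0.03398 = 0.01178 mol.
n(KOH) added = 0.3512 x 0.009390 = 0.003298 mol, converting that many moles of HCOOH to HCOO-.
Remaining n(HCOOH) = 0.008480 mol; n(HCOO-) = 0.003298 mol.
By Henderson-Hasselbalch, pH = pKa + log([A^-]/[HA]) = 3.74 + log(0.003298/0.008480) = 3.74 + (-0.41) = 3.33.

3.33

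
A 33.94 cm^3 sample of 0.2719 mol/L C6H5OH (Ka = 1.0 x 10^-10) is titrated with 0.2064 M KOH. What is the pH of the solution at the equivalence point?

11.53

n(C6H5OH) = 0.2719 x 0.03394 = 0.009228 mol; V(KOH) at equivalence = 0.009228/0.2064 = 0.04471 L.
At equivalence all the acid is converted to C6H5O-; total volume = 0.03394 + 0.04471 = 0.07865 L, so [C6H5O-] = 0.009228/0.07865 = 0.1173 M.
Kb = Kw/Ka = 1.0e-14 / 1.0 x 10^-10 = 0.000100.
[OH^-] = sqrt(Kb x [C6H5O-]) = sqrt(0.000100 x 0.1173) = 0.00343 M.
pOH = 2.47, so pH = 14.00 - 2.47 = 11.53.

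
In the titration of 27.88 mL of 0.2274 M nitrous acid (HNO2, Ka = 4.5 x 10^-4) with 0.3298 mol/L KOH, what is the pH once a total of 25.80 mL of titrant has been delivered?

12.61

n(acid) = 0.2274 x 0.02788 = 0.006340 mol; n(KOH) added = 0.3298 x 0.02580 = 0.008509 mol.
Base is in excess by 0.008509 - 0.006340 = 0.002169 mol in a total volume of 0.05368 L.
[OH^-] = 0.002169/0.05368 = 0.04040 M, so pOH = 1.39 and pH = 14.00 - 1.39 = 12.61.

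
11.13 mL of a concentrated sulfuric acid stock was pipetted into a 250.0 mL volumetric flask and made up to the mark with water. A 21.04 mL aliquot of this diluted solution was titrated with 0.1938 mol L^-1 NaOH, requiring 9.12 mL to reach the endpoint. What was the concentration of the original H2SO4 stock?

0.943 M

n(NaOH) = 0.1938 x 0.009120 = 0.001767 mol.
n(H2SO4) in the aliquot = 0.001767 x 1/2 = 0.0008837 mol.
[diluted H2SO4] = 0.0008837 / 0.02104 = 0.04200 M.
Dilution factor = 250.0/11.13 = 22.46, so [stock] = 0.04200 x 22.46 = 0.943 M.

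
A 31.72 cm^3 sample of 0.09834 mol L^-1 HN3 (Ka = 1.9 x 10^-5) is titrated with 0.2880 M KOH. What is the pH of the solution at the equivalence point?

8.79

n(HN3) = 0.09834 x 0.03172 = 0.003119 mol; V(KOH) at equivalence = 0.003119/0.2880 = 0.01083 L.
At equivalence all the acid is converted to N3-; total volume = 0.03172 + 0.01083 = 0.04255 L, so [N3-] = 0.003119/0.04255 = 0.07331 M.
Kb = Kw/Ka = 1.0e-14 / 1.9 x 10^-5 = 5.26e-10.
[OH^-] = sqrt(Kb x [N3-]) = sqrt(5.26e-10 x 0.07331) = 6.21e-6 M.
pOH = 5.21, so pH = 14.00 - 5.21 = 8.79.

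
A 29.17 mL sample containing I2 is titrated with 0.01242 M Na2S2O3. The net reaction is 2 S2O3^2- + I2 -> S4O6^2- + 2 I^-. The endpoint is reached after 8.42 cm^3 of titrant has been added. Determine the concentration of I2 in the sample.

0.00179 M

n(Na2S2O3) = 0.01242 x 0.008420 = 0.0001046 mol.
From the balanced equation, 2 mol Na2S2O3 reacts with 1 mol I2, so n(I2) = 0.0001046 x 1/2 = 5.229e-5 mol.
[I2] = 5.229e-5 / 0.02917 L = 0.00179 M.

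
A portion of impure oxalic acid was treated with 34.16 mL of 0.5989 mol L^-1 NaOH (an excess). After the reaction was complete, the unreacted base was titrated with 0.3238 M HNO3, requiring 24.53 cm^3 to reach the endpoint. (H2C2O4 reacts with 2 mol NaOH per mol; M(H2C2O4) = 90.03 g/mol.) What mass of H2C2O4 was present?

Total n(NaOH) added = 0.5989 x 0.03416 = 0.02046 mol.
n(HNO3) used = 0.3238 x 0.02453 = 0.007943 mol, which equals the excess n(NaOH).
So n(NaOH) consumed by the sample = 0.02046 - 0.007943 = 0.01252 mol.
n(H2C2O4) = 0.01252 / 2 = 0.006258 mol.
mass = 0.006258 mol x 90.03 g/mol = 0.563 g.

0.563 g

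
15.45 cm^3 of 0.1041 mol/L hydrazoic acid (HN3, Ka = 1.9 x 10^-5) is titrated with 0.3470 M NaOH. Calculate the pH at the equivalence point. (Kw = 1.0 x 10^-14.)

8.81

n(HN3) = 0.1041 x 0.01545 = 0.001608 mol; V(NaOH) at equivalence = 0.001608/0.3470 = 0.004635 L.
At equivalence all the acid is converted to N3-; total volume = 0.01545 + 0.004635 = 0.02009 L, so [N3-] = 0.001608/0.02009 = 0.08008 M.
Kb = Kw/Ka = 1.0e-14 / 1.9 x 10^-5 = 5.26e-10.
[OH^-] = sqrt(Kb x [N3-]) = sqrt(5.26e-10 x 0.08008) = 6.49e-6 M.
pOH = 5.19, so pH = 14.00 - 5.19 = 8.81.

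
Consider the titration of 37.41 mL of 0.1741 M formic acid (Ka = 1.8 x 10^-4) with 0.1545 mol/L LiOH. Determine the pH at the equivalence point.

n(HCOOH) = 0.1741 x 0.03741 = 0.006513 mol; V(LiOH) at equivalence = 0.006513/0.1545 = 0.04216 L.
At equivalence all the acid is converted to HCOO-; total volume = 0.03741 + 0.04216 = 0.07957 L, so [HCOO-] = 0.006513/0.07957 = 0.08186 M.
Kb = Kw/Ka = 1.0e-14 / 1.8 x 10^-4 = 5.56e-11.
[OH^-] = sqrt(Kb x [HCOO-]) = sqrt(5.56e-11 x 0.08186) = 2.13e-6 M.
pOH = 5.67, so pH = 14.00 - 5.67 = 8.33.

8.33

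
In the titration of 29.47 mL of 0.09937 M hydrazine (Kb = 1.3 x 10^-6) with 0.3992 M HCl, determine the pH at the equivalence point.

n(N2H4) = 0.09937 x 0.02947 = 0.002928 mol; V(HCl) at equivalence = 0.002928/0.3992 = 0.007336 L.
At equivalence the base is fully converted to N2H5+; total volume = 0.03681 L, so [N2H5+] = 0.002928/0.03681 = 0.07956 M.
Ka(N2H5+) = Kw/Kb = 1.0e-14 / 1.3 x 10^-6 = 7.69e-9.
[H^+] = sqrt(Ka x [N2H5+]) = sqrt(7.69e-9 x 0.07956) = 2.47e-5 M.
pH = -log(2.47e-5) = 4.61.

4.61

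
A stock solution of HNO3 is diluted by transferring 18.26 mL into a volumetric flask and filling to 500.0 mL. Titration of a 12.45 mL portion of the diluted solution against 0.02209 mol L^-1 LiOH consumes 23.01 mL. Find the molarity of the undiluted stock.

n(LiOH) = 0.02209 x 0.02301 = 0.0005083 mol.
n(HNO3) in the aliquot = 0.0005083 mol.
[diluted HNO3] = 0.0005083 / 0.01245 = 0.04083 M.
Dilution factor = 500.0/18.26 = 27.38, so [stock] = 0.04083 x 27.38 = 1.12 M.

1.12 M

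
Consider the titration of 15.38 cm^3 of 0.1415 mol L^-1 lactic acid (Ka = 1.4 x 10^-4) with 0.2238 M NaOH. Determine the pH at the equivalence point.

8.40

n(HC3H5O3) = 0.1415 x 0.01538 = 0.002176 mol; V(NaOH) at equivalence = 0.002176/0.2238 = 0.009724 L.
At equivalence all the acid is converted to C3H5O3-; total volume = 0.01538 + 0.009724 = 0.02510 L, so [C3H5O3-] = 0.002176/0.02510 = 0.08669 M.
Kb = Kw/Ka = 1.0e-14 / 1.4 x 10^-4 = 7.14e-11.
[OH^-] = sqrt(Kb x [C3H5O3-]) = sqrt(7.14e-11 x 0.08669) = 2.49e-6 M.
pOH = 5.60, so pH = 14.00 - 5.60 = 8.40.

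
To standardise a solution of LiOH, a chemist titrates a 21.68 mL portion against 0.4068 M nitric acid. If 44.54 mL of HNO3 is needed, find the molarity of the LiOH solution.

0.836 M

n(HNO3) delivered = 0.4068 x 0.04454 = 0.01812 mol.
For a 1:1 reaction, n(LiOH) = 0.01812 mol.
[LiOH] = 0.01812 mol / 0.02168 L = 0.836 M.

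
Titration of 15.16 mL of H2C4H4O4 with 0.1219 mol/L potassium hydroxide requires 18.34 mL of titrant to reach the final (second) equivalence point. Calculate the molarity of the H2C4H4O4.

0.0737 M

n(KOH) = 0.1219 x 0.01834 = 0.002236 mol.
At the final (second) equivalence point, 2 mol OH^- react per mol H2C4H4O4, so n(H2C4H4O4) = 0.002236 / 2 = 0.001118 mol.
[H2C4H4O4] = 0.001118 / 0.01516 L = 0.0737 M.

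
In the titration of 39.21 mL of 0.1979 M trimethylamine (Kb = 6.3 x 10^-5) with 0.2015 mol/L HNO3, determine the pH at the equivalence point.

5.40

n((CH3)3N) = 0.1979 x 0.03921 = 0.007760 mol; V(HNO3) at equivalence = 0.007760/0.2015 = 0.03851 L.
At equivalence the base is fully converted to (CH3)3NH+; total volume = 0.07772 L, so [(CH3)3NH+] = 0.007760/0.07772 = 0.09984 M.
Ka((CH3)3NH+) = Kw/Kb = 1.0e-14 / 6.3 x 10^-5 = 1.59e-10.
[H^+] = sqrt(Ka x [(CH3)3NH+]) = sqrt(1.59e-10 x 0.09984) = 3.98e-6 M.
pH = -log(3.98e-6) = 5.40.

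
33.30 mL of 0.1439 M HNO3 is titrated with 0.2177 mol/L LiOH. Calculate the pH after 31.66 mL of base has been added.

12.51

n(acid) = 0.1439 x 0.03330 = 0.004792 mol; n(LiOH) added = 0.2177 x 0.03166 = 0.006892 mol.
Base is in excess by 0.006892 - 0.004792 = 0.002101 mol in a total volume of 0.06496 L.
[OH^-] = 0.002101/0.06496 = 0.03234 M, so pOH = 1.49 and pH = 14.00 - 1.49 = 12.51.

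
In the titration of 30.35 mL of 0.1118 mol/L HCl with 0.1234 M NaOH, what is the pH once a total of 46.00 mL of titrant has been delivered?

12.48

n(acid) = 0.1118 x 0.03035 = 0.003393 mol; n(NaOH) added = 0.1234 x 0.04600 = 0.005676 mol.
Base is in excess by 0.005676 - 0.003393 = 0.002283 mol in a total volume of 0.07635 L.
[OH^-] = 0.002283/0.07635 = 0.02991 M, so pOH = 1.52 and pH = 14.00 - 1.52 = 12.48.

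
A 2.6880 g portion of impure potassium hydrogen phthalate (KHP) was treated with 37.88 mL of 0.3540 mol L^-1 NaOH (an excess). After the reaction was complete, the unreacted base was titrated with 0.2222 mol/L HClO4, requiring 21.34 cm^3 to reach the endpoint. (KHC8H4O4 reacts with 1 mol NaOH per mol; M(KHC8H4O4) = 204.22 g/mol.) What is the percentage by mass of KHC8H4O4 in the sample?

65.9%

Total n(NaOH) added = 0.3540 x 0.03788 = 0.01341 mol.
n(HClO4) used = 0.2222 x 0.02134 = 0.004742 mol, which equals the excess n(NaOH).
So n(NaOH) consumed by the sample = 0.01341 - 0.004742 = 0.008668 mol.
n(KHC8H4O4) = 0.008668 / 1 = 0.008668 mol.
mass KHC8H4O4 = 0.008668 x 204.22 = 1.770 g, so %KHC8H4O4 = 1.770/2.6880 x 100 = 65.9%.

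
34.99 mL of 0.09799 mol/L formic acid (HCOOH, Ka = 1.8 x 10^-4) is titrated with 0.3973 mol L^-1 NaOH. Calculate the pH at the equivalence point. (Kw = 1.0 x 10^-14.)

n(HCOOH) = 0.09799 x 0.03499 = 0.003429 mol; V(NaOH) at equivalence = 0.003429/0.3973 = 0.008630 L.
At equivalence all the acid is converted to HCOO-; total volume = 0.03499 + 0.008630 = 0.04362 L, so [HCOO-] = 0.003429/0.04362 = 0.07860 M.
Kb = Kw/Ka = 1.0e-14 / 1.8 x 10^-4 = 5.56e-11.
[OH^-] = sqrt(Kb x [HCOO-]) = sqrt(5.56e-11 x 0.07860) = 2.09e-6 M.
pOH = 5.68, so pH = 14.00 - 5.68 = 8.32.

8.32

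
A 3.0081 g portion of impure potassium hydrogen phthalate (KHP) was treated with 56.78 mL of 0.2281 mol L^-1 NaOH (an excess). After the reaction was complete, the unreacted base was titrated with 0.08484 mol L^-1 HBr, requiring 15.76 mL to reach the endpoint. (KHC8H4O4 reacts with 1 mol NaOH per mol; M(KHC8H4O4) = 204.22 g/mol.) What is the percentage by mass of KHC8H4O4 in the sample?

Total n(NaOH) added = 0.2281 x 0.05678 = 0.01295 mol.
n(HBr) used = 0.08484 x 0.01576 = 0.001337 mol, which equals the excess n(NaOH).
So n(NaOH) consumed by the sample = 0.01295 - 0.001337 = 0.01161 mol.
n(KHC8H4O4) = 0.01161 / 1 = 0.01161 mol.
mass KHC8H4O4 = 0.01161 x 204.22 = 2.372 g, so %KHC8H4O4 = 2.372/3.0081 x 100 = 78.9%.

78.9%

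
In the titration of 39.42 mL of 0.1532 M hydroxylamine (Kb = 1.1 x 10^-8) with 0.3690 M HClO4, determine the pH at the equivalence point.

n(NH2OH) = 0.1532 x 0.03942 = 0.006039 mol; V(HClO4) at equivalence = 0.006039/0.3690 = 0.01637 L.
At equivalence the base is fully converted to NH3OH+; total volume = 0.05579 L, so [NH3OH+] = 0.006039/0.05579 = 0.1083 M.
Ka(NH3OH+) = Kw/Kb = 1.0e-14 / 1.1 x 10^-8 = 9.09e-7.
[H^+] = sqrt(Ka x [NH3OH+]) = sqrt(9.09e-7 x 0.1083) = 0.000314 M.
pH = -log(0.000314) = 3.50.

3.50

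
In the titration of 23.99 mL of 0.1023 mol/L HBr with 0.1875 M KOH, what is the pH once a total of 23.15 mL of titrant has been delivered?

12.60

n(acid) = 0.1023 x 0.02399 = 0.002454 mol; n(KOH) added = 0.1875 x 0.02315 = 0.004341 mol.
Base is in excess by 0.004341 - 0.002454 = 0.001886 mol in a total volume of 0.04714 L.
[OH^-] = 0.001886/0.04714 = 0.04002 M, so pOH = 1.40 and pH = 14.00 - 1.40 = 12.60.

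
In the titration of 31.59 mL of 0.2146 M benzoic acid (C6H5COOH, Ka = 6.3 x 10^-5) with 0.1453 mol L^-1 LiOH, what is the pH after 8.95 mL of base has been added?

Initial n(C6H5COOH) = 0.2146 x 0.03159 = 0.006779 mol.
n(LiOH) added = 0.1453 x 0.008950 = 0.001300 mol, converting that many moles of C6H5COOH to C6H5COO-.
Remaining n(C6H5COOH) = 0.005479 mol; n(C6H5COO-) = 0.001300 mol.
By Henderson-Hasselbalch, pH = pKa + log([A^-]/[HA]) = 4.20 + log(0.001300/0.005479) = 4.20 + (-0.62) = 3.58.

3.58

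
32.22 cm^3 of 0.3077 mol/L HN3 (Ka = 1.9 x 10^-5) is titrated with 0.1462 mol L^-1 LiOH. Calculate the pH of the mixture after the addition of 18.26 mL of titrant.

Initial n(HN3) = 0.3077 x 0.03222 = 0.009914 mol.
n(LiOH) added = 0.1462 x 0.01826 = 0.002670 mol, converting that many moles of HN3 to N3-.
Remaining n(HN3) = 0.007244 mol; n(N3-) = 0.002670 mol.
By Henderson-Hasselbalch, pH = pKa + log([A^-]/[HA]) = 4.72 + log(0.002670/0.007244) = 4.72 + (-0.43) = 4.29.

4.29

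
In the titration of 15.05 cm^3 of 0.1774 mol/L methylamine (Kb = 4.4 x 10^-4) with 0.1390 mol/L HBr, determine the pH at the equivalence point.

n(CH3NH2) = 0.1774 x 0.01505 = 0.002670 mol; V(HBr) at equivalence = 0.002670/0.1390 = 0.01921 L.
At equivalence the base is fully converted to CH3NH3+; total volume = 0.03426 L, so [CH3NH3+] = 0.002670/0.03426 = 0.07793 M.
Ka(CH3NH3+) = Kw/Kb = 1.0e-14 / 4.4 x 10^-4 = 2.27e-11.
[H^+] = sqrt(Ka x [CH3NH3+]) = sqrt(2.27e-11 x 0.07793) = 1.33e-6 M.
pH = -log(1.33e-6) = 5.88.

5.88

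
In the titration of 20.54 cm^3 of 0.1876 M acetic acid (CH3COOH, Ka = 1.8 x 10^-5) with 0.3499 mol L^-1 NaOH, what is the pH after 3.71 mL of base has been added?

4.45

Initial n(CH3COOH) = 0.1876 x 0.02054 = 0.003853 mol.
n(NaOH) added = 0.3499 x 0.003710 = 0.001298 mol, converting that many moles of CH3COOH to CH3COO-.
Remaining n(CH3COOH) = 0.002555 mol; n(CH3COO-) = 0.001298 mol.
By Henderson-Hasselbalch, pH = pKa + log([A^-]/[HA]) = 4.74 + log(0.001298/0.002555) = 4.74 + (-0.29) = 4.45.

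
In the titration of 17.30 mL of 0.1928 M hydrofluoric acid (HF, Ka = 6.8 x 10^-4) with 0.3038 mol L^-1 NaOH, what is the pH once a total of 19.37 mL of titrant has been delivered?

n(acid) = 0.1928 x 0.01730 = 0.003335 mol; n(NaOH) added = 0.3038 x 0.01937 = 0.005885 mol.
Base is in excess by 0.005885 - 0.003335 = 0.002549 mol in a total volume of 0.03667 L.
[OH^-] = 0.002549/0.03667 = 0.06952 M, so pOH = 1.16 and pH = 14.00 - 1.16 = 12.84.

12.84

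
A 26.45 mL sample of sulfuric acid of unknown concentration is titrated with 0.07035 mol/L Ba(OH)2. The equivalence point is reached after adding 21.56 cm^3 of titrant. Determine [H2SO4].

0.0573 M

n(Ba(OH)2) delivered = 0.07035 x 0.02156 = 0.001517 mol.
For a 1:1 reaction, n(H2SO4) = 0.001517 mol.
[H2SO4] = 0.001517 mol / 0.02645 L = 0.0573 M.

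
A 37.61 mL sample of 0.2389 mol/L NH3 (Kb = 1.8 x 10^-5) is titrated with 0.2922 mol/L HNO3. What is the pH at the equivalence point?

5.07

n(NH3) = 0.2389 x 0.03761 = 0.008985 mol; V(HNO3) at equivalence = 0.008985/0.2922 = 0.03075 L.
At equivalence the base is fully converted to NH4+; total volume = 0.06836 L, so [NH4+] = 0.008985/0.06836 = 0.1314 M.
Ka(NH4+) = Kw/Kb = 1.0e-14 / 1.8 x 10^-5 = 5.56e-10.
[H^+] = sqrt(Ka x [NH4+]) = sqrt(5.56e-10 x 0.1314) = 8.55e-6 M.
pH = -log(8.55e-6) = 5.07.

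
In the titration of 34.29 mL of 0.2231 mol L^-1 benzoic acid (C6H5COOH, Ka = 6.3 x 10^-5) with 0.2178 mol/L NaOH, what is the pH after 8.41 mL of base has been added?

3.70

Initial n(C6H5COOH) = 0.2231 x 0.03429 = 0.007650 mol.
n(NaOH) added = 0.2178 x 0.008410 = 0.001832 mol, converting that many moles of C6H5COOH to C6H5COO-.
Remaining n(C6H5COOH) = 0.005818 mol; n(C6H5COO-) = 0.001832 mol.
By Henderson-Hasselbalch, pH = pKa + log([A^-]/[HA]) = 4.20 + log(0.001832/0.005818) = 4.20 + (-0.50) = 3.70.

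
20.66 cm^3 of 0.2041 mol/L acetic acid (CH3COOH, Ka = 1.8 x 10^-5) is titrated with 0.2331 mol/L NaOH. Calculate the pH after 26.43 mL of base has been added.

n(acid) = 0.2041 x 0.02066 = 0.004217 mol; n(NaOH) added = 0.2331 x 0.02643 = 0.006161 mol.
Base is in excess by 0.006161 - 0.004217 = 0.001944 mol in a total volume of 0.04709 L.
[OH^-] = 0.001944/0.04709 = 0.04129 M, so pOH = 1.38 and pH = 14.00 - 1.38 = 12.62.

12.62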